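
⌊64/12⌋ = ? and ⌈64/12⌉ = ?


64/12 = 5.3333
floor = 5
ceil = 6

floor = 5, ceil = 6


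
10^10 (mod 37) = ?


10^1 mod 37 = 10
10^2 mod 37 = 26
10^3 mod 37 = 1
10^4 mod 37 = 10
10^5 mod 37 = 26
10^6 mod 37 = 1
10^7 mod 37 = 10
10^8 mod 37 = 26
10^9 mod 37 = 1
10^10 mod 37 = 10


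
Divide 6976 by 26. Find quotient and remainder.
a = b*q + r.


6976 = 26 * 268 + 8
Check: 6968 + 8 = 6976

q = 268, r = 8


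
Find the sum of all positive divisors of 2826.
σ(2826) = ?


Divisors of 2826: 1, 2, 3, 6, 9, 18, 157, 314, 471, 942, 1413, 2826
Sum = 1 + 2 + 3 + 6 + 9 + 18 + 157 + 314 + 471 + 942 + 1413 + 2826 = 6162

σ(2826) = 6162


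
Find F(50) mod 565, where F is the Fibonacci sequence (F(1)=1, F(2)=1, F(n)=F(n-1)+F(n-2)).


F(k) mod 565 for k=1..50:
1, 1, 2, 3, 5, 8, 13, 21, 34, 55, 89, 144, 233, 377, 45, 422, 467, 324, 226, 550, 211, 196, 407, 38, 445, 483, 363, 281, 79, 360, 439, 234, 108, 342, 450, 227, 112, 339, 451, 225, 111, 336, 447, 218, 100, 318, 418, 171, 24, 195
F(50) mod 565 = 195


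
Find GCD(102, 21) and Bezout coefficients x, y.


Tabular extended Euclidean (each row: r = 102*s + 21*t):
r=102, s=1, t=0
r=21, s=0, t=1
q=4: r=18, s=1, t=-4   [102*(1) + 21*(-4) = 18]
q=1: r=3, s=-1, t=5   [102*(-1) + 21*(5) = 3]
q=6: r=0, s=7, t=-34   [102*(7) + 21*(-34) = 0]
GCD = 3; from the row with r=3: x=-1, y=5
Check: 102*(-1) + 21*(5) = -102 + 105 = 3

GCD = 3, x = -1, y = 5


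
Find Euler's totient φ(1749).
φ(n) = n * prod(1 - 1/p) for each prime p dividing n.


1749 = 3 × 11 × 53
Prime factors: 3, 11, 53
φ(1749) = 1749 × (1-1/3) × (1-1/11) × (1-1/53)
= 1749 × 2/3 × 10/11 × 52/53 = 1040

φ(1749) = 1040


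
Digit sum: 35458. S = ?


3 + 5 + 4 + 5 + 8 = 25


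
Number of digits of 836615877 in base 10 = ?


836615877 has 9 digits in base 10
floor(log10(836615877)) + 1 = floor(8.9225) + 1 = 9

9 digits (base 10)


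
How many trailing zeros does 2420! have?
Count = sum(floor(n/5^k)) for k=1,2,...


floor(2420/5) = 484
floor(2420/25) = 96
floor(2420/125) = 19
floor(2420/625) = 3
Total = 602

602 trailing zeros


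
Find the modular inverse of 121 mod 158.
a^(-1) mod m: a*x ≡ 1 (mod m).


Use the extended Euclidean algorithm on (158, 121); each row r = 158*s + 121*t:
r=158, s=1, t=0
r=121, s=0, t=1
q=1: r=37, s=1, t=-1   [158*(1) + 121*(-1) = 37]
q=3: r=10, s=-3, t=4   [158*(-3) + 121*(4) = 10]
q=3: r=7, s=10, t=-13   [158*(10) + 121*(-13) = 7]
q=1: r=3, s=-13, t=17   [158*(-13) + 121*(17) = 3]
q=2: r=1, s=36, t=-47   [158*(36) + 121*(-47) = 1]
q=3: r=0, s=-121, t=158   [158*(-121) + 121*(158) = 0]
GCD = 1 with t = -47, so 121*(-47) ≡ 1 (mod 158)
Inverse = -47 mod 158 = 111
Check: 121 * 111 = 13431 ≡ 1 (mod 158)

121^(-1) ≡ 111 (mod 158)


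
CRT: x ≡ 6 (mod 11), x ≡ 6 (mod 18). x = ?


M = 11*18 = 198
M1 = M/11 = 18, M2 = M/18 = 11
M1^(-1) mod 11 = 8, M2^(-1) mod 18 = 5
x = 6*18*8 + 6*11*5 = 1194
1194 mod 198 = 6
Check: 6 mod 11 = 6 ✓, 6 mod 18 = 6 ✓

x ≡ 6 (mod 198)


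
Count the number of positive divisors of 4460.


4460 = 2^2 × 5^1 × 223^1
d(4460) = (2+1) × (1+1) × (1+1) = 12

12 divisors


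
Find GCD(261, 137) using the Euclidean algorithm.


261 = 1 * 137 + 124
137 = 1 * 124 + 13
124 = 9 * 13 + 7
13 = 1 * 7 + 6
7 = 1 * 6 + 1
6 = 6 * 1 + 0
GCD = 1


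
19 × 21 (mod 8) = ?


19 × 21 = 399
399 mod 8 = 7


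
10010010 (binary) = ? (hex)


10010010 (base 2) = 146 (decimal)
146 (decimal) = 92 (base 16)


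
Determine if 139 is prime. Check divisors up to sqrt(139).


Check divisors up to sqrt(139) = 11.7898
No divisors found.
139 is prime.

Yes, 139 is prime


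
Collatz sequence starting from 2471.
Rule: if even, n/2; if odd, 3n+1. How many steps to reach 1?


2471 → 7414 → 3707 → 11122 → 5561 → 16684 → 8342 → 4171 → 12514 → 6257 → 18772 → 9386 → 4693 → 14080 → 7040 → 3520 → 1760 → 880 → 440 → 220 → 110 → 55 → 166 → 83 → 250 → 125 → 376 → 188 → 94 → 47 → 142 → 71 → 214 → 107 → 322 → 161 → 484 → 242 → 121 → 364 → 182 → 91 → 274 → 137 → 412 → 206 → 103 → 310 → 155 → 466 → 233 → 700 → 350 → 175 → 526 → 263 → 790 → 395 → 1186 → 593 → 1780 → 890 → 445 → 1336 → 668 → 334 → 167 → 502 → 251 → 754 → 377 → 1132 → 566 → 283 → 850 → 425 → 1276 → 638 → 319 → 958 → 479 → 1438 → 719 → 2158 → 1079 → 3238 → 1619 → 4858 → 2429 → 7288 → 3644 → 1822 → 911 → 2734 → 1367 → 4102 → 2051 → 6154 → 3077 → 9232 → 4616 → 2308 → 1154 → 577 → 1732 → 866 → 433 → 1300 → 650 → 325 → 976 → 488 → 244 → 122 → 61 → 184 → 92 → 46 → 23 → 70 → 35 → 106 → 53 → 160 → 80 → 40 → 20 → 10 → 5 → 16 → 8 → 4 → 2 → 1
Total steps = 133

133 steps


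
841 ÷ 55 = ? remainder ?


841 = 55 * 15 + 16
Check: 825 + 16 = 841

q = 15, r = 16


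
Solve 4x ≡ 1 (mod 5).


GCD(4, 5) = 1, unique solution
a^(-1) mod 5 = 4
x = 4 * 1 mod 5 = 4

x ≡ 4 (mod 5)


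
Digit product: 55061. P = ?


5 × 5 × 0 × 6 × 1 = 0


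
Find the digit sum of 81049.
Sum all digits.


8 + 1 + 0 + 4 + 9 = 22


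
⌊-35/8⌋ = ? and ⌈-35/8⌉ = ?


-35/8 = -4.3750
floor = -5
ceil = -4

floor = -5, ceil = -4


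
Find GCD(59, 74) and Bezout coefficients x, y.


Tabular extended Euclidean (each row: r = 59*s + 74*t):
r=59, s=1, t=0
r=74, s=0, t=1
q=0: r=59, s=1, t=0   [59*(1) + 74*(0) = 59]
q=1: r=15, s=-1, t=1   [59*(-1) + 74*(1) = 15]
q=3: r=14, s=4, t=-3   [59*(4) + 74*(-3) = 14]
q=1: r=1, s=-5, t=4   [59*(-5) + 74*(4) = 1]
q=14: r=0, s=74, t=-59   [59*(74) + 74*(-59) = 0]
GCD = 1; from the row with r=1: x=-5, y=4
Check: 59*(-5) + 74*(4) = -295 + 296 = 1

GCD = 1, x = -5, y = 4


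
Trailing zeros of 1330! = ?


floor(1330/5) = 266
floor(1330/25) = 53
floor(1330/125) = 10
floor(1330/625) = 2
Total = 331

331 trailing zeros


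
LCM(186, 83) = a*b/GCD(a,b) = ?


GCD(186, 83) = 1
LCM = 186*83/1 = 15438/1 = 15438

LCM = 15438


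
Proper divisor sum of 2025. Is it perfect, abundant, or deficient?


Proper divisors: 1, 3, 5, 9, 15, 25, 27, 45, 75, 81, 135, 225, 405, 675
Sum = 1 + 3 + 5 + 9 + 15 + 25 + 27 + 45 + 75 + 81 + 135 + 225 + 405 + 675 = 1726
1726 < 2025 → deficient

s(2025) = 1726 (deficient)


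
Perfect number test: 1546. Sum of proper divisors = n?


Proper divisors of 1546: 1, 2, 773
Sum = 1 + 2 + 773 = 776

No, 1546 is not perfect (776 ≠ 1546)


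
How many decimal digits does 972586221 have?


972586221 has 9 digits in base 10
floor(log10(972586221)) + 1 = floor(8.9879) + 1 = 9

9 digits (base 10)


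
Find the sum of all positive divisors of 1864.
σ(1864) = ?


Divisors of 1864: 1, 2, 4, 8, 233, 466, 932, 1864
Sum = 1 + 2 + 4 + 8 + 233 + 466 + 932 + 1864 = 3510

σ(1864) = 3510


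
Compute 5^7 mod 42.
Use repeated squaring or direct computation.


5^1 mod 42 = 5
5^2 mod 42 = 25
5^3 mod 42 = 41
5^4 mod 42 = 37
5^5 mod 42 = 17
5^6 mod 42 = 1
5^7 mod 42 = 5


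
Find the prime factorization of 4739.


4739 / 7 = 677
677 / 677 = 1
4739 = 7 × 677


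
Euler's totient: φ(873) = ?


873 = 3^2 × 97
Prime factors: 3, 97
φ(873) = 873 × (1-1/3) × (1-1/97)
= 873 × 2/3 × 96/97 = 576

φ(873) = 576


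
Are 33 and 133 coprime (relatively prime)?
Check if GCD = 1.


Euclidean algorithm:
133 = 4 * 33 + 1
33 = 33 * 1 + 0
GCD(33, 133) = 1

Yes, coprime (GCD = 1)


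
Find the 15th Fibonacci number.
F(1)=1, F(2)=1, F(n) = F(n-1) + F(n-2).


Sequence: 1, 1, 2, 3, 5, 8, 13, 21, 34, 55, 89, 144, 233, 377, 610
F(15) = 610


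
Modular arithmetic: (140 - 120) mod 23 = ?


140 - 120 = 20
20 mod 23 = 20


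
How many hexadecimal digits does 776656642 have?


776656642 in base 16 = 2E4AD702
Number of digits = 8

8 digits (base 16)


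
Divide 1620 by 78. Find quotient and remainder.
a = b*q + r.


1620 = 78 * 20 + 60
Check: 1560 + 60 = 1620

q = 20, r = 60


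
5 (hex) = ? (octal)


5 (base 16) = 5 (decimal)
5 (decimal) = 5 (base 8)


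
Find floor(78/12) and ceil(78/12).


78/12 = 6.5000
floor = 6
ceil = 7

floor = 6, ceil = 7


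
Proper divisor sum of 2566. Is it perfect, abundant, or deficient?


Proper divisors: 1, 2, 1283
Sum = 1 + 2 + 1283 = 1286
1286 < 2566 → deficient

s(2566) = 1286 (deficient)


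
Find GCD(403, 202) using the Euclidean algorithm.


403 = 1 * 202 + 201
202 = 1 * 201 + 1
201 = 201 * 1 + 0
GCD = 1


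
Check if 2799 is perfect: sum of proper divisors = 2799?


Proper divisors of 2799: 1, 3, 9, 311, 933
Sum = 1 + 3 + 9 + 311 + 933 = 1257

No, 2799 is not perfect (1257 ≠ 2799)


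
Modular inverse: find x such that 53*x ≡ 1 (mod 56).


Use the extended Euclidean algorithm on (56, 53); each row r = 56*s + 53*t:
r=56, s=1, t=0
r=53, s=0, t=1
q=1: r=3, s=1, t=-1   [56*(1) + 53*(-1) = 3]
q=17: r=2, s=-17, t=18   [56*(-17) + 53*(18) = 2]
q=1: r=1, s=18, t=-19   [56*(18) + 53*(-19) = 1]
q=2: r=0, s=-53, t=56   [56*(-53) + 53*(56) = 0]
GCD = 1 with t = -19, so 53*(-19) ≡ 1 (mod 56)
Inverse = -19 mod 56 = 37
Check: 53 * 37 = 1961 ≡ 1 (mod 56)

53^(-1) ≡ 37 (mod 56)


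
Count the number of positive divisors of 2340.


2340 = 2^2 × 3^2 × 5^1 × 13^1
d(2340) = (2+1) × (2+1) × (1+1) × (1+1) = 36

36 divisors


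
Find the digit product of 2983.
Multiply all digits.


2 × 9 × 8 × 3 = 432


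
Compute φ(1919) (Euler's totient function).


1919 = 19 × 101
Prime factors: 19, 101
φ(1919) = 1919 × (1-1/19) × (1-1/101)
= 1919 × 18/19 × 100/101 = 1800

φ(1919) = 1800


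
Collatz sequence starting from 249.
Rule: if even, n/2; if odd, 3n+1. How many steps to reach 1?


249 → 748 → 374 → 187 → 562 → 281 → 844 → 422 → 211 → 634 → 317 → 952 → 476 → 238 → 119 → 358 → 179 → 538 → 269 → 808 → 404 → 202 → 101 → 304 → 152 → 76 → 38 → 19 → 58 → 29 → 88 → 44 → 22 → 11 → 34 → 17 → 52 → 26 → 13 → 40 → 20 → 10 → 5 → 16 → 8 → 4 → 2 → 1
Total steps = 47

47 steps


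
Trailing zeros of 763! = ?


floor(763/5) = 152
floor(763/25) = 30
floor(763/125) = 6
floor(763/625) = 1
Total = 189

189 trailing zeros


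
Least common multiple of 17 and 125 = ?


GCD(17, 125) = 1
LCM = 17*125/1 = 2125/1 = 2125

LCM = 2125


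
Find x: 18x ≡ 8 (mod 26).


GCD(18, 26) = 2 divides 8
Divide: 9x ≡ 4 (mod 13)
x ≡ 12 (mod 13)


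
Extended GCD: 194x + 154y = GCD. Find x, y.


Tabular extended Euclidean (each row: r = 194*s + 154*t):
r=194, s=1, t=0
r=154, s=0, t=1
q=1: r=40, s=1, t=-1   [194*(1) + 154*(-1) = 40]
q=3: r=34, s=-3, t=4   [194*(-3) + 154*(4) = 34]
q=1: r=6, s=4, t=-5   [194*(4) + 154*(-5) = 6]
q=5: r=4, s=-23, t=29   [194*(-23) + 154*(29) = 4]
q=1: r=2, s=27, t=-34   [194*(27) + 154*(-34) = 2]
q=2: r=0, s=-77, t=97   [194*(-77) + 154*(97) = 0]
GCD = 2; from the row with r=2: x=27, y=-34
Check: 194*(27) + 154*(-34) = 5238 - 5236 = 2

GCD = 2, x = 27, y = -34


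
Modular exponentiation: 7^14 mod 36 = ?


7^1 mod 36 = 7
7^2 mod 36 = 13
7^3 mod 36 = 19
7^4 mod 36 = 25
7^5 mod 36 = 31
7^6 mod 36 = 1
7^7 mod 36 = 7
7^8 mod 36 = 13
7^9 mod 36 = 19
7^10 mod 36 = 25
7^11 mod 36 = 31
7^12 mod 36 = 1
7^13 mod 36 = 7
7^14 mod 36 = 13


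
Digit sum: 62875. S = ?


6 + 2 + 8 + 7 + 5 = 28


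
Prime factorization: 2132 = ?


2132 / 2 = 1066
1066 / 2 = 533
533 / 13 = 41
41 / 41 = 1
2132 = 2^2 × 13 × 41


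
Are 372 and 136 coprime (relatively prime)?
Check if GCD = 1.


Euclidean algorithm:
372 = 2 * 136 + 100
136 = 1 * 100 + 36
100 = 2 * 36 + 28
36 = 1 * 28 + 8
28 = 3 * 8 + 4
8 = 2 * 4 + 0
GCD(372, 136) = 4

No, not coprime (GCD = 4)


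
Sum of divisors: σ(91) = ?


Divisors of 91: 1, 7, 13, 91
Sum = 1 + 7 + 13 + 91 = 112

σ(91) = 112


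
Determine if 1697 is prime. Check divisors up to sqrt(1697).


Check divisors up to sqrt(1697) = 41.1947
No divisors found.
1697 is prime.

Yes, 1697 is prime


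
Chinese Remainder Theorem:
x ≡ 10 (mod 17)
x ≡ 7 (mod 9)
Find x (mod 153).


M = 17*9 = 153
M1 = M/17 = 9, M2 = M/9 = 17
M1^(-1) mod 17 = 2, M2^(-1) mod 9 = 8
x = 10*9*2 + 7*17*8 = 1132
1132 mod 153 = 61
Check: 61 mod 17 = 10 ✓, 61 mod 9 = 7 ✓

x ≡ 61 (mod 153)


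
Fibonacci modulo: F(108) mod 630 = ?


F(k) mod 630 for k=1..108:
1, 1, 2, 3, 5, 8, 13, 21, 34, 55, 89, 144, 233, 377, 610, 357, 337, 64, 401, 465, 236, 71, 307, 378, 55, 433, 488, 291, 149, 440, 589, 399, 358, 127, 485, 612, 467, 449, 286, 105, 391, 496, 257, 123, 380, 503, 253, 126, 379, 505, 254, 129, 383, 512, 265, 147, 412, 559, 341, 270, 611, 251, 232, 483, 85, 568, 23, 591, 614, 575, 559, 504, 433, 307, 110, 417, 527, 314, 211, 525, 106, 1, 107, 108, 215, 323, 538, 231, 139, 370, 509, 249, 128, 377, 505, 252, 127, 379, 506, 255, 131, 386, 517, 273, 160, 433, 593, 396
F(108) mod 630 = 396


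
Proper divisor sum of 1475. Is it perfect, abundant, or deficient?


Proper divisors: 1, 5, 25, 59, 295
Sum = 1 + 5 + 25 + 59 + 295 = 385
385 < 1475 → deficient

s(1475) = 385 (deficient)


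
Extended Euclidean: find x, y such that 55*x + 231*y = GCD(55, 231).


Tabular extended Euclidean (each row: r = 55*s + 231*t):
r=55, s=1, t=0
r=231, s=0, t=1
q=0: r=55, s=1, t=0   [55*(1) + 231*(0) = 55]
q=4: r=11, s=-4, t=1   [55*(-4) + 231*(1) = 11]
q=5: r=0, s=21, t=-5   [55*(21) + 231*(-5) = 0]
GCD = 11; from the row with r=11: x=-4, y=1
Check: 55*(-4) + 231*(1) = -220 + 231 = 11

GCD = 11, x = -4, y = 1


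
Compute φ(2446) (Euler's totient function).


2446 = 2 × 1223
Prime factors: 2, 1223
φ(2446) = 2446 × (1-1/2) × (1-1/1223)
= 2446 × 1/2 × 1222/1223 = 1222

φ(2446) = 1222


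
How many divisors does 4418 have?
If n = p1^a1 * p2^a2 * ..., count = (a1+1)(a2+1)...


4418 = 2^1 × 47^2
d(4418) = (1+1) × (2+1) = 6

6 divisors


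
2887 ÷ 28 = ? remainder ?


2887 = 28 * 103 + 3
Check: 2884 + 3 = 2887

q = 103, r = 3


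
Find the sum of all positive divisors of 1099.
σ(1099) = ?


Divisors of 1099: 1, 7, 157, 1099
Sum = 1 + 7 + 157 + 1099 = 1264

σ(1099) = 1264


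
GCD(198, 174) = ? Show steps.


198 = 1 * 174 + 24
174 = 7 * 24 + 6
24 = 4 * 6 + 0
GCD = 6


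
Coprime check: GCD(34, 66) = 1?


Euclidean algorithm:
66 = 1 * 34 + 32
34 = 1 * 32 + 2
32 = 16 * 2 + 0
GCD(34, 66) = 2

No, not coprime (GCD = 2)


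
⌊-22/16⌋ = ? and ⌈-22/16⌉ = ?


-22/16 = -1.3750
floor = -2
ceil = -1

floor = -2, ceil = -1


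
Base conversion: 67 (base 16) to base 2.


67 (base 16) = 103 (decimal)
103 (decimal) = 1100111 (base 2)


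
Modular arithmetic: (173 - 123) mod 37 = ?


173 - 123 = 50
50 mod 37 = 13


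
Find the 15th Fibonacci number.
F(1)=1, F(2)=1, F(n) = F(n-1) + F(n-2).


Sequence: 1, 1, 2, 3, 5, 8, 13, 21, 34, 55, 89, 144, 233, 377, 610
F(15) = 610


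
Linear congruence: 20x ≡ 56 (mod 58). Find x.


GCD(20, 58) = 2 divides 56
Divide: 10x ≡ 28 (mod 29)
x ≡ 26 (mod 29)


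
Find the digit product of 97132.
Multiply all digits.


9 × 7 × 1 × 3 × 2 = 378


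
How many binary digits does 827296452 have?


827296452 in base 2 = 110001010011111000101011000100
Number of digits = 30

30 digits (base 2)


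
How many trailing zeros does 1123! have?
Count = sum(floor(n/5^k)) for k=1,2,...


floor(1123/5) = 224
floor(1123/25) = 44
floor(1123/125) = 8
floor(1123/625) = 1
Total = 277

277 trailing zeros


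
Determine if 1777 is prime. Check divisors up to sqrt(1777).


Check divisors up to sqrt(1777) = 42.1545
No divisors found.
1777 is prime.

Yes, 1777 is prime


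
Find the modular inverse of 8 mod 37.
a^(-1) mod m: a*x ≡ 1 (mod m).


Use the extended Euclidean algorithm on (37, 8); each row r = 37*s + 8*t:
r=37, s=1, t=0
r=8, s=0, t=1
q=4: r=5, s=1, t=-4   [37*(1) + 8*(-4) = 5]
q=1: r=3, s=-1, t=5   [37*(-1) + 8*(5) = 3]
q=1: r=2, s=2, t=-9   [37*(2) + 8*(-9) = 2]
q=1: r=1, s=-3, t=14   [37*(-3) + 8*(14) = 1]
q=2: r=0, s=8, t=-37   [37*(8) + 8*(-37) = 0]
GCD = 1 with t = 14, so 8*(14) ≡ 1 (mod 37)
Inverse = 14 mod 37 = 14
Check: 8 * 14 = 112 ≡ 1 (mod 37)

8^(-1) ≡ 14 (mod 37)


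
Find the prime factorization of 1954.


1954 / 2 = 977
977 / 977 = 1
1954 = 2 × 977


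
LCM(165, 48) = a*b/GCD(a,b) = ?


GCD(165, 48) = 3
LCM = 165*48/3 = 7920/3 = 2640

LCM = 2640


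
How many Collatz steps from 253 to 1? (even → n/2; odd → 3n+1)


253 → 760 → 380 → 190 → 95 → 286 → 143 → 430 → 215 → 646 → 323 → 970 → 485 → 1456 → 728 → 364 → 182 → 91 → 274 → 137 → 412 → 206 → 103 → 310 → 155 → 466 → 233 → 700 → 350 → 175 → 526 → 263 → 790 → 395 → 1186 → 593 → 1780 → 890 → 445 → 1336 → 668 → 334 → 167 → 502 → 251 → 754 → 377 → 1132 → 566 → 283 → 850 → 425 → 1276 → 638 → 319 → 958 → 479 → 1438 → 719 → 2158 → 1079 → 3238 → 1619 → 4858 → 2429 → 7288 → 3644 → 1822 → 911 → 2734 → 1367 → 4102 → 2051 → 6154 → 3077 → 9232 → 4616 → 2308 → 1154 → 577 → 1732 → 866 → 433 → 1300 → 650 → 325 → 976 → 488 → 244 → 122 → 61 → 184 → 92 → 46 → 23 → 70 → 35 → 106 → 53 → 160 → 80 → 40 → 20 → 10 → 5 → 16 → 8 → 4 → 2 → 1
Total steps = 109

109 steps


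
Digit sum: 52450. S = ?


5 + 2 + 4 + 5 + 0 = 16


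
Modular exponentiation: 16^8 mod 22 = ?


16^1 mod 22 = 16
16^2 mod 22 = 14
16^3 mod 22 = 4
16^4 mod 22 = 20
16^5 mod 22 = 12
16^6 mod 22 = 16
16^7 mod 22 = 14
16^8 mod 22 = 4


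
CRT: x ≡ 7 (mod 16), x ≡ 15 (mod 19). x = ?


M = 16*19 = 304
M1 = M/16 = 19, M2 = M/19 = 16
M1^(-1) mod 16 = 11, M2^(-1) mod 19 = 6
x = 7*19*11 + 15*16*6 = 2903
2903 mod 304 = 167
Check: 167 mod 16 = 7 ✓, 167 mod 19 = 15 ✓

x ≡ 167 (mod 304)


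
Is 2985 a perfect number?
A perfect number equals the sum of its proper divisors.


Proper divisors of 2985: 1, 3, 5, 15, 199, 597, 995
Sum = 1 + 3 + 5 + 15 + 199 + 597 + 995 = 1815

No, 2985 is not perfect (1815 ≠ 2985)


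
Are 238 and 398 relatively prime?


Euclidean algorithm:
398 = 1 * 238 + 160
238 = 1 * 160 + 78
160 = 2 * 78 + 4
78 = 19 * 4 + 2
4 = 2 * 2 + 0
GCD(238, 398) = 2

No, not coprime (GCD = 2)


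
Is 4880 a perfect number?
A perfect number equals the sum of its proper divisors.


Proper divisors of 4880: 1, 2, 4, 5, 8, 10, 16, 20, 40, 61, 80, 122, 244, 305, 488, 610, 976, 1220, 2440
Sum = 1 + 2 + 4 + 5 + 8 + 10 + 16 + 20 + 40 + 61 + 80 + 122 + 244 + 305 + 488 + 610 + 976 + 1220 + 2440 = 6652

No, 4880 is not perfect (6652 ≠ 4880)


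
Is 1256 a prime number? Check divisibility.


1256 / 2 = 628 (exact division)
1256 is NOT prime.

No, 1256 is not prime


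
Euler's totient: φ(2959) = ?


2959 = 11 × 269
Prime factors: 11, 269
φ(2959) = 2959 × (1-1/11) × (1-1/269)
= 2959 × 10/11 × 268/269 = 2680

φ(2959) = 2680


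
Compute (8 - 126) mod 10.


8 - 126 = -118
-118 mod 10 = 2


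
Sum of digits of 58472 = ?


5 + 8 + 4 + 7 + 2 = 26


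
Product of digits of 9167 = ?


9 × 1 × 6 × 7 = 378


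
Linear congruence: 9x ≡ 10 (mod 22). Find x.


GCD(9, 22) = 1, unique solution
a^(-1) mod 22 = 5
x = 5 * 10 mod 22 = 6

x ≡ 6 (mod 22)


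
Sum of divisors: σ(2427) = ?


Divisors of 2427: 1, 3, 809, 2427
Sum = 1 + 3 + 809 + 2427 = 3240

σ(2427) = 3240


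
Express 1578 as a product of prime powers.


1578 / 2 = 789
789 / 3 = 263
263 / 263 = 1
1578 = 2 × 3 × 263


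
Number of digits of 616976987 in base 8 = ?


616976987 in base 8 = 4461451133
Number of digits = 10

10 digits (base 8)


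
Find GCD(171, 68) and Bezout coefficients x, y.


Tabular extended Euclidean (each row: r = 171*s + 68*t):
r=171, s=1, t=0
r=68, s=0, t=1
q=2: r=35, s=1, t=-2   [171*(1) + 68*(-2) = 35]
q=1: r=33, s=-1, t=3   [171*(-1) + 68*(3) = 33]
q=1: r=2, s=2, t=-5   [171*(2) + 68*(-5) = 2]
q=16: r=1, s=-33, t=83   [171*(-33) + 68*(83) = 1]
q=2: r=0, s=68, t=-171   [171*(68) + 68*(-171) = 0]
GCD = 1; from the row with r=1: x=-33, y=83
Check: 171*(-33) + 68*(83) = -5643 + 5644 = 1

GCD = 1, x = -33, y = 83


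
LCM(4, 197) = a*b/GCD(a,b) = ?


GCD(4, 197) = 1
LCM = 4*197/1 = 788/1 = 788

LCM = 788


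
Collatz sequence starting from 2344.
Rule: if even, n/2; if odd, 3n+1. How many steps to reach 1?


2344 → 1172 → 586 → 293 → 880 → 440 → 220 → 110 → 55 → 166 → 83 → 250 → 125 → 376 → 188 → 94 → 47 → 142 → 71 → 214 → 107 → 322 → 161 → 484 → 242 → 121 → 364 → 182 → 91 → 274 → 137 → 412 → 206 → 103 → 310 → 155 → 466 → 233 → 700 → 350 → 175 → 526 → 263 → 790 → 395 → 1186 → 593 → 1780 → 890 → 445 → 1336 → 668 → 334 → 167 → 502 → 251 → 754 → 377 → 1132 → 566 → 283 → 850 → 425 → 1276 → 638 → 319 → 958 → 479 → 1438 → 719 → 2158 → 1079 → 3238 → 1619 → 4858 → 2429 → 7288 → 3644 → 1822 → 911 → 2734 → 1367 → 4102 → 2051 → 6154 → 3077 → 9232 → 4616 → 2308 → 1154 → 577 → 1732 → 866 → 433 → 1300 → 650 → 325 → 976 → 488 → 244 → 122 → 61 → 184 → 92 → 46 → 23 → 70 → 35 → 106 → 53 → 160 → 80 → 40 → 20 → 10 → 5 → 16 → 8 → 4 → 2 → 1
Total steps = 120

120 steps


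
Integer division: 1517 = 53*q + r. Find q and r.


1517 = 53 * 28 + 33
Check: 1484 + 33 = 1517

q = 28, r = 33


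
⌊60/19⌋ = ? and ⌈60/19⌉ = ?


60/19 = 3.1579
floor = 3
ceil = 4

floor = 3, ceil = 4


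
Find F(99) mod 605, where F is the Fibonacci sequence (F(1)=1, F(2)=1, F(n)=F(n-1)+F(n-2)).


F(k) mod 605 for k=1..99:
1, 1, 2, 3, 5, 8, 13, 21, 34, 55, 89, 144, 233, 377, 5, 382, 387, 164, 551, 110, 56, 166, 222, 388, 5, 393, 398, 186, 584, 165, 144, 309, 453, 157, 5, 162, 167, 329, 496, 220, 111, 331, 442, 168, 5, 173, 178, 351, 529, 275, 199, 474, 68, 542, 5, 547, 552, 494, 441, 330, 166, 496, 57, 553, 5, 558, 563, 516, 474, 385, 254, 34, 288, 322, 5, 327, 332, 54, 386, 440, 221, 56, 277, 333, 5, 338, 343, 76, 419, 495, 309, 199, 508, 102, 5, 107, 112, 219, 331
F(99) mod 605 = 331


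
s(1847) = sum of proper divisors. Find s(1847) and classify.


Proper divisors: 1
Sum = 1 = 1
1 < 1847 → deficient

s(1847) = 1 (deficient)


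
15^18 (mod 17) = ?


15^1 mod 17 = 15
15^2 mod 17 = 4
15^3 mod 17 = 9
15^4 mod 17 = 16
15^5 mod 17 = 2
15^6 mod 17 = 13
15^7 mod 17 = 8
15^8 mod 17 = 1
15^9 mod 17 = 15
15^10 mod 17 = 4
15^11 mod 17 = 9
15^12 mod 17 = 16
15^13 mod 17 = 2
15^14 mod 17 = 13
15^15 mod 17 = 8
15^16 mod 17 = 1
15^17 mod 17 = 15
15^18 mod 17 = 4


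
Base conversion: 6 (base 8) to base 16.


6 (base 8) = 6 (decimal)
6 (decimal) = 6 (base 16)


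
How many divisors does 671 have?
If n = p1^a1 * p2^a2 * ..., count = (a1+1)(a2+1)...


671 = 11^1 × 61^1
d(671) = (1+1) × (1+1) = 4

4 divisors


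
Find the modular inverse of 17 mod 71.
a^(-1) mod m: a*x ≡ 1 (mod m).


Use the extended Euclidean algorithm on (71, 17); each row r = 71*s + 17*t:
r=71, s=1, t=0
r=17, s=0, t=1
q=4: r=3, s=1, t=-4   [71*(1) + 17*(-4) = 3]
q=5: r=2, s=-5, t=21   [71*(-5) + 17*(21) = 2]
q=1: r=1, s=6, t=-25   [71*(6) + 17*(-25) = 1]
q=2: r=0, s=-17, t=71   [71*(-17) + 17*(71) = 0]
GCD = 1 with t = -25, so 17*(-25) ≡ 1 (mod 71)
Inverse = -25 mod 71 = 46
Check: 17 * 46 = 782 ≡ 1 (mod 71)

17^(-1) ≡ 46 (mod 71)


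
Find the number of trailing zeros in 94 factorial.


floor(94/5) = 18
floor(94/25) = 3
Total = 21

21 trailing zeros


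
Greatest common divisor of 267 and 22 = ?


267 = 12 * 22 + 3
22 = 7 * 3 + 1
3 = 3 * 1 + 0
GCD = 1


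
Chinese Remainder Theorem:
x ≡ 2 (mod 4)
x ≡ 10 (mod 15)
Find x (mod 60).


M = 4*15 = 60
M1 = M/4 = 15, M2 = M/15 = 4
M1^(-1) mod 4 = 3, M2^(-1) mod 15 = 4
x = 2*15*3 + 10*4*4 = 250
250 mod 60 = 10
Check: 10 mod 4 = 2 ✓, 10 mod 15 = 10 ✓

x ≡ 10 (mod 60)


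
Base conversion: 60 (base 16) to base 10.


60 (base 16) = 96 (decimal)
96 (decimal) = 96 (base 10)


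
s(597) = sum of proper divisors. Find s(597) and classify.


Proper divisors: 1, 3, 199
Sum = 1 + 3 + 199 = 203
203 < 597 → deficient

s(597) = 203 (deficient)


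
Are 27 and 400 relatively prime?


Euclidean algorithm:
400 = 14 * 27 + 22
27 = 1 * 22 + 5
22 = 4 * 5 + 2
5 = 2 * 2 + 1
2 = 2 * 1 + 0
GCD(27, 400) = 1

Yes, coprime (GCD = 1)


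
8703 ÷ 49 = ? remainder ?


8703 = 49 * 177 + 30
Check: 8673 + 30 = 8703

q = 177, r = 30


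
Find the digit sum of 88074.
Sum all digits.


8 + 8 + 0 + 7 + 4 = 27


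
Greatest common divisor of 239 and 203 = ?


239 = 1 * 203 + 36
203 = 5 * 36 + 23
36 = 1 * 23 + 13
23 = 1 * 13 + 10
13 = 1 * 10 + 3
10 = 3 * 3 + 1
3 = 3 * 1 + 0
GCD = 1


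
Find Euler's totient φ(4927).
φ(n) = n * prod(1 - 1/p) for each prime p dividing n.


4927 = 13 × 379
Prime factors: 13, 379
φ(4927) = 4927 × (1-1/13) × (1-1/379)
= 4927 × 12/13 × 378/379 = 4536

φ(4927) = 4536


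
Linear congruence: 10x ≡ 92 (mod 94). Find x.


GCD(10, 94) = 2 divides 92
Divide: 5x ≡ 46 (mod 47)
x ≡ 28 (mod 47)


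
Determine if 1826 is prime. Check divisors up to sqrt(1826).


1826 / 2 = 913 (exact division)
1826 is NOT prime.

No, 1826 is not prime


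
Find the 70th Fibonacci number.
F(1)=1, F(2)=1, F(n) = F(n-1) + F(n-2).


Sequence: 1, 1, 2, 3, 5, 8, 13, 21, 34, 55, 89, 144, 233, 377, 610, 987, 1597, 2584, 4181, 6765, 10946, 17711, 28657, 46368, 75025, 121393, 196418, 317811, 514229, 832040, 1346269, 2178309, 3524578, 5702887, 9227465, 14930352, 24157817, 39088169, 63245986, 102334155, 165580141, 267914296, 433494437, 701408733, 1134903170, 1836311903, 2971215073, 4807526976, 7778742049, 12586269025, 20365011074, 32951280099, 53316291173, 86267571272, 139583862445, 225851433717, 365435296162, 591286729879, 956722026041, 1548008755920, 2504730781961, 4052739537881, 6557470319842, 10610209857723, 17167680177565, 27777890035288, 44945570212853, 72723460248141, 117669030460994, 190392490709135
F(70) = 190392490709135


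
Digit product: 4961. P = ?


4 × 9 × 6 × 1 = 216


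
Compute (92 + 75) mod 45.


92 + 75 = 167
167 mod 45 = 32


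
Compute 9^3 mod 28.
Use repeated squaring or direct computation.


9^1 mod 28 = 9
9^2 mod 28 = 25
9^3 mod 28 = 1


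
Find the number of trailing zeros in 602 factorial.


floor(602/5) = 120
floor(602/25) = 24
floor(602/125) = 4
Total = 148

148 trailing zeros


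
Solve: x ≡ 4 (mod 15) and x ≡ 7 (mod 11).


M = 15*11 = 165
M1 = M/15 = 11, M2 = M/11 = 15
M1^(-1) mod 15 = 11, M2^(-1) mod 11 = 3
x = 4*11*11 + 7*15*3 = 799
799 mod 165 = 139
Check: 139 mod 15 = 4 ✓, 139 mod 11 = 7 ✓

x ≡ 139 (mod 165)


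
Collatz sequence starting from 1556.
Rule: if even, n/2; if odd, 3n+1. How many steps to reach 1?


1556 → 778 → 389 → 1168 → 584 → 292 → 146 → 73 → 220 → 110 → 55 → 166 → 83 → 250 → 125 → 376 → 188 → 94 → 47 → 142 → 71 → 214 → 107 → 322 → 161 → 484 → 242 → 121 → 364 → 182 → 91 → 274 → 137 → 412 → 206 → 103 → 310 → 155 → 466 → 233 → 700 → 350 → 175 → 526 → 263 → 790 → 395 → 1186 → 593 → 1780 → 890 → 445 → 1336 → 668 → 334 → 167 → 502 → 251 → 754 → 377 → 1132 → 566 → 283 → 850 → 425 → 1276 → 638 → 319 → 958 → 479 → 1438 → 719 → 2158 → 1079 → 3238 → 1619 → 4858 → 2429 → 7288 → 3644 → 1822 → 911 → 2734 → 1367 → 4102 → 2051 → 6154 → 3077 → 9232 → 4616 → 2308 → 1154 → 577 → 1732 → 866 → 433 → 1300 → 650 → 325 → 976 → 488 → 244 → 122 → 61 → 184 → 92 → 46 → 23 → 70 → 35 → 106 → 53 → 160 → 80 → 40 → 20 → 10 → 5 → 16 → 8 → 4 → 2 → 1
Total steps = 122

122 steps


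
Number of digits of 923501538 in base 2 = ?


923501538 in base 2 = 110111000010111000001111100010
Number of digits = 30

30 digits (base 2)


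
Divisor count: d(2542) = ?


2542 = 2^1 × 31^1 × 41^1
d(2542) = (1+1) × (1+1) × (1+1) = 8

8 divisors


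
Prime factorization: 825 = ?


825 / 3 = 275
275 / 5 = 55
55 / 5 = 11
11 / 11 = 1
825 = 3 × 5^2 × 11


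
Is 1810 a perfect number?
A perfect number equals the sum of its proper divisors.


Proper divisors of 1810: 1, 2, 5, 10, 181, 362, 905
Sum = 1 + 2 + 5 + 10 + 181 + 362 + 905 = 1466

No, 1810 is not perfect (1466 ≠ 1810)


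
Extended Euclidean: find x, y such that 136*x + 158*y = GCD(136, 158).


Tabular extended Euclidean (each row: r = 136*s + 158*t):
r=136, s=1, t=0
r=158, s=0, t=1
q=0: r=136, s=1, t=0   [136*(1) + 158*(0) = 136]
q=1: r=22, s=-1, t=1   [136*(-1) + 158*(1) = 22]
q=6: r=4, s=7, t=-6   [136*(7) + 158*(-6) = 4]
q=5: r=2, s=-36, t=31   [136*(-36) + 158*(31) = 2]
q=2: r=0, s=79, t=-68   [136*(79) + 158*(-68) = 0]
GCD = 2; from the row with r=2: x=-36, y=31
Check: 136*(-36) + 158*(31) = -4896 + 4898 = 2

GCD = 2, x = -36, y = 31


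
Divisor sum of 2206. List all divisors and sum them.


Divisors of 2206: 1, 2, 1103, 2206
Sum = 1 + 2 + 1103 + 2206 = 3312

σ(2206) = 3312


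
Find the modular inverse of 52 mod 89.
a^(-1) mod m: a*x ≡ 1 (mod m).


Use the extended Euclidean algorithm on (89, 52); each row r = 89*s + 52*t:
r=89, s=1, t=0
r=52, s=0, t=1
q=1: r=37, s=1, t=-1   [89*(1) + 52*(-1) = 37]
q=1: r=15, s=-1, t=2   [89*(-1) + 52*(2) = 15]
q=2: r=7, s=3, t=-5   [89*(3) + 52*(-5) = 7]
q=2: r=1, s=-7, t=12   [89*(-7) + 52*(12) = 1]
q=7: r=0, s=52, t=-89   [89*(52) + 52*(-89) = 0]
GCD = 1 with t = 12, so 52*(12) ≡ 1 (mod 89)
Inverse = 12 mod 89 = 12
Check: 52 * 12 = 624 ≡ 1 (mod 89)

52^(-1) ≡ 12 (mod 89)


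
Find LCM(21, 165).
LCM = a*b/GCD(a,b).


GCD(21, 165) = 3
LCM = 21*165/3 = 3465/3 = 1155

LCM = 1155


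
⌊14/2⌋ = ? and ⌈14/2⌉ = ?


14/2 = 7.0000
floor = 7
ceil = 7

floor = 7, ceil = 7


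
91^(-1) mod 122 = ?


Use the extended Euclidean algorithm on (122, 91); each row r = 122*s + 91*t:
r=122, s=1, t=0
r=91, s=0, t=1
q=1: r=31, s=1, t=-1   [122*(1) + 91*(-1) = 31]
q=2: r=29, s=-2, t=3   [122*(-2) + 91*(3) = 29]
q=1: r=2, s=3, t=-4   [122*(3) + 91*(-4) = 2]
q=14: r=1, s=-44, t=59   [122*(-44) + 91*(59) = 1]
q=2: r=0, s=91, t=-122   [122*(91) + 91*(-122) = 0]
GCD = 1 with t = 59, so 91*(59) ≡ 1 (mod 122)
Inverse = 59 mod 122 = 59
Check: 91 * 59 = 5369 ≡ 1 (mod 122)

91^(-1) ≡ 59 (mod 122)


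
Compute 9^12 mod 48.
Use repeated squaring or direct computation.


9^1 mod 48 = 9
9^2 mod 48 = 33
9^3 mod 48 = 9
9^4 mod 48 = 33
9^5 mod 48 = 9
9^6 mod 48 = 33
9^7 mod 48 = 9
9^8 mod 48 = 33
9^9 mod 48 = 9
9^10 mod 48 = 33
9^11 mod 48 = 9
9^12 mod 48 = 33


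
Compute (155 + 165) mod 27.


155 + 165 = 320
320 mod 27 = 23


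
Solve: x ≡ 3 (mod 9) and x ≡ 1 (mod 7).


M = 9*7 = 63
M1 = M/9 = 7, M2 = M/7 = 9
M1^(-1) mod 9 = 4, M2^(-1) mod 7 = 4
x = 3*7*4 + 1*9*4 = 120
120 mod 63 = 57
Check: 57 mod 9 = 3 ✓, 57 mod 7 = 1 ✓

x ≡ 57 (mod 63)


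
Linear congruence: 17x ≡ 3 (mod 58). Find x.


GCD(17, 58) = 1, unique solution
a^(-1) mod 58 = 41
x = 41 * 3 mod 58 = 7

x ≡ 7 (mod 58)


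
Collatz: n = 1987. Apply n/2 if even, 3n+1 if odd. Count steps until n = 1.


1987 → 5962 → 2981 → 8944 → 4472 → 2236 → 1118 → 559 → 1678 → 839 → 2518 → 1259 → 3778 → 1889 → 5668 → 2834 → 1417 → 4252 → 2126 → 1063 → 3190 → 1595 → 4786 → 2393 → 7180 → 3590 → 1795 → 5386 → 2693 → 8080 → 4040 → 2020 → 1010 → 505 → 1516 → 758 → 379 → 1138 → 569 → 1708 → 854 → 427 → 1282 → 641 → 1924 → 962 → 481 → 1444 → 722 → 361 → 1084 → 542 → 271 → 814 → 407 → 1222 → 611 → 1834 → 917 → 2752 → 1376 → 688 → 344 → 172 → 86 → 43 → 130 → 65 → 196 → 98 → 49 → 148 → 74 → 37 → 112 → 56 → 28 → 14 → 7 → 22 → 11 → 34 → 17 → 52 → 26 → 13 → 40 → 20 → 10 → 5 → 16 → 8 → 4 → 2 → 1
Total steps = 94

94 steps


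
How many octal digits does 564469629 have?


564469629 in base 8 = 4151217575
Number of digits = 10

10 digits (base 8)


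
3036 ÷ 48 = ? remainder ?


3036 = 48 * 63 + 12
Check: 3024 + 12 = 3036

q = 63, r = 12


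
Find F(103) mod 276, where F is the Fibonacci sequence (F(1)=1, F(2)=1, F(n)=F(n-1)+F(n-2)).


F(k) mod 276 for k=1..103:
1, 1, 2, 3, 5, 8, 13, 21, 34, 55, 89, 144, 233, 101, 58, 159, 217, 100, 41, 141, 182, 47, 229, 0, 229, 229, 182, 135, 41, 176, 217, 117, 58, 175, 233, 132, 89, 221, 34, 255, 13, 268, 5, 273, 2, 275, 1, 0, 1, 1, 2, 3, 5, 8, 13, 21, 34, 55, 89, 144, 233, 101, 58, 159, 217, 100, 41, 141, 182, 47, 229, 0, 229, 229, 182, 135, 41, 176, 217, 117, 58, 175, 233, 132, 89, 221, 34, 255, 13, 268, 5, 273, 2, 275, 1, 0, 1, 1, 2, 3, 5, 8, 13
F(103) mod 276 = 13


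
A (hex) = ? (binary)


A (base 16) = 10 (decimal)
10 (decimal) = 1010 (base 2)


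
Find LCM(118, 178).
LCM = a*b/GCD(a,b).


GCD(118, 178) = 2
LCM = 118*178/2 = 21004/2 = 10502

LCM = 10502


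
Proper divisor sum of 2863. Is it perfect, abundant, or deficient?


Proper divisors: 1, 7, 409
Sum = 1 + 7 + 409 = 417
417 < 2863 → deficient

s(2863) = 417 (deficient)


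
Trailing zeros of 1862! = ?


floor(1862/5) = 372
floor(1862/25) = 74
floor(1862/125) = 14
floor(1862/625) = 2
Total = 462

462 trailing zeros


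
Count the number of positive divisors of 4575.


4575 = 3^1 × 5^2 × 61^1
d(4575) = (1+1) × (2+1) × (1+1) = 12

12 divisors


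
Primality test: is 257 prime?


Check divisors up to sqrt(257) = 16.0312
No divisors found.
257 is prime.

Yes, 257 is prime


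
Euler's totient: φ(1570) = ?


1570 = 2 × 5 × 157
Prime factors: 2, 5, 157
φ(1570) = 1570 × (1-1/2) × (1-1/5) × (1-1/157)
= 1570 × 1/2 × 4/5 × 156/157 = 624

φ(1570) = 624


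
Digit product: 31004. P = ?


3 × 1 × 0 × 0 × 4 = 0


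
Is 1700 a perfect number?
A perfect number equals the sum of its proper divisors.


Proper divisors of 1700: 1, 2, 4, 5, 10, 17, 20, 25, 34, 50, 68, 85, 100, 170, 340, 425, 850
Sum = 1 + 2 + 4 + 5 + 10 + 17 + 20 + 25 + 34 + 50 + 68 + 85 + 100 + 170 + 340 + 425 + 850 = 2206

No, 1700 is not perfect (2206 ≠ 1700)


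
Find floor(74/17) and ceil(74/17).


74/17 = 4.3529
floor = 4
ceil = 5

floor = 4, ceil = 5


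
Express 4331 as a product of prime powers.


4331 / 61 = 71
71 / 71 = 1
4331 = 61 × 71


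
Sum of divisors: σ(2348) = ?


Divisors of 2348: 1, 2, 4, 587, 1174, 2348
Sum = 1 + 2 + 4 + 587 + 1174 + 2348 = 4116

σ(2348) = 4116


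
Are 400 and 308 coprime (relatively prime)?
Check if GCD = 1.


Euclidean algorithm:
400 = 1 * 308 + 92
308 = 3 * 92 + 32
92 = 2 * 32 + 28
32 = 1 * 28 + 4
28 = 7 * 4 + 0
GCD(400, 308) = 4

No, not coprime (GCD = 4)


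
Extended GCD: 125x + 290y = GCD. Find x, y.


Tabular extended Euclidean (each row: r = 125*s + 290*t):
r=125, s=1, t=0
r=290, s=0, t=1
q=0: r=125, s=1, t=0   [125*(1) + 290*(0) = 125]
q=2: r=40, s=-2, t=1   [125*(-2) + 290*(1) = 40]
q=3: r=5, s=7, t=-3   [125*(7) + 290*(-3) = 5]
q=8: r=0, s=-58, t=25   [125*(-58) + 290*(25) = 0]
GCD = 5; from the row with r=5: x=7, y=-3
Check: 125*(7) + 290*(-3) = 875 - 870 = 5

GCD = 5, x = 7, y = -3


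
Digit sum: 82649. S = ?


8 + 2 + 6 + 4 + 9 = 29


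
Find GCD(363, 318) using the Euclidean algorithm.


363 = 1 * 318 + 45
318 = 7 * 45 + 3
45 = 15 * 3 + 0
GCD = 3


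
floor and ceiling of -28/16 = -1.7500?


-28/16 = -1.7500
floor = -2
ceil = -1

floor = -2, ceil = -1


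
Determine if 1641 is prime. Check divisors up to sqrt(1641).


1641 / 3 = 547 (exact division)
1641 is NOT prime.

No, 1641 is not prime


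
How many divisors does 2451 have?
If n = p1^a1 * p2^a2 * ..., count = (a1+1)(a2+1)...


2451 = 3^1 × 19^1 × 43^1
d(2451) = (1+1) × (1+1) × (1+1) = 8

8 divisors


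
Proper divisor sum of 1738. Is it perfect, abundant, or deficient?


Proper divisors: 1, 2, 11, 22, 79, 158, 869
Sum = 1 + 2 + 11 + 22 + 79 + 158 + 869 = 1142
1142 < 1738 → deficient

s(1738) = 1142 (deficient)


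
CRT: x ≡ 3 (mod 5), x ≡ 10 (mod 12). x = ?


M = 5*12 = 60
M1 = M/5 = 12, M2 = M/12 = 5
M1^(-1) mod 5 = 3, M2^(-1) mod 12 = 5
x = 3*12*3 + 10*5*5 = 358
358 mod 60 = 58
Check: 58 mod 5 = 3 ✓, 58 mod 12 = 10 ✓

x ≡ 58 (mod 60)


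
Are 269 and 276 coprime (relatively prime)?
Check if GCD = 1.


Euclidean algorithm:
276 = 1 * 269 + 7
269 = 38 * 7 + 3
7 = 2 * 3 + 1
3 = 3 * 1 + 0
GCD(269, 276) = 1

Yes, coprime (GCD = 1)


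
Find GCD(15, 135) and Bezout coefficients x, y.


Tabular extended Euclidean (each row: r = 15*s + 135*t):
r=15, s=1, t=0
r=135, s=0, t=1
q=0: r=15, s=1, t=0   [15*(1) + 135*(0) = 15]
q=9: r=0, s=-9, t=1   [15*(-9) + 135*(1) = 0]
GCD = 15; from the row with r=15: x=1, y=0
Check: 15*(1) + 135*(0) = 15 + 0 = 15

GCD = 15, x = 1, y = 0


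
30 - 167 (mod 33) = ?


30 - 167 = -137
-137 mod 33 = 28


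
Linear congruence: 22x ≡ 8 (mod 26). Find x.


GCD(22, 26) = 2 divides 8
Divide: 11x ≡ 4 (mod 13)
x ≡ 11 (mod 13)


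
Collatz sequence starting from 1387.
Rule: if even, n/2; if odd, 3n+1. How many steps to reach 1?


1387 → 4162 → 2081 → 6244 → 3122 → 1561 → 4684 → 2342 → 1171 → 3514 → 1757 → 5272 → 2636 → 1318 → 659 → 1978 → 989 → 2968 → 1484 → 742 → 371 → 1114 → 557 → 1672 → 836 → 418 → 209 → 628 → 314 → 157 → 472 → 236 → 118 → 59 → 178 → 89 → 268 → 134 → 67 → 202 → 101 → 304 → 152 → 76 → 38 → 19 → 58 → 29 → 88 → 44 → 22 → 11 → 34 → 17 → 52 → 26 → 13 → 40 → 20 → 10 → 5 → 16 → 8 → 4 → 2 → 1
Total steps = 65

65 steps


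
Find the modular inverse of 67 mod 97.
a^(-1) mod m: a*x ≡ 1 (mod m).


Use the extended Euclidean algorithm on (97, 67); each row r = 97*s + 67*t:
r=97, s=1, t=0
r=67, s=0, t=1
q=1: r=30, s=1, t=-1   [97*(1) + 67*(-1) = 30]
q=2: r=7, s=-2, t=3   [97*(-2) + 67*(3) = 7]
q=4: r=2, s=9, t=-13   [97*(9) + 67*(-13) = 2]
q=3: r=1, s=-29, t=42   [97*(-29) + 67*(42) = 1]
q=2: r=0, s=67, t=-97   [97*(67) + 67*(-97) = 0]
GCD = 1 with t = 42, so 67*(42) ≡ 1 (mod 97)
Inverse = 42 mod 97 = 42
Check: 67 * 42 = 2814 ≡ 1 (mod 97)

67^(-1) ≡ 42 (mod 97)


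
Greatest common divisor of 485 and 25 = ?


485 = 19 * 25 + 10
25 = 2 * 10 + 5
10 = 2 * 5 + 0
GCD = 5


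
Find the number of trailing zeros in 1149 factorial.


floor(1149/5) = 229
floor(1149/25) = 45
floor(1149/125) = 9
floor(1149/625) = 1
Total = 284

284 trailing zeros


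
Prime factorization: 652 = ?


652 / 2 = 326
326 / 2 = 163
163 / 163 = 1
652 = 2^2 × 163


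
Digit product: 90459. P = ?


9 × 0 × 4 × 5 × 9 = 0


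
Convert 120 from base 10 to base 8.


120 (base 10) = 120 (decimal)
120 (decimal) = 170 (base 8)


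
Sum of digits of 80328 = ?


8 + 0 + 3 + 2 + 8 = 21


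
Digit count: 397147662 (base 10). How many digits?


397147662 has 9 digits in base 10
floor(log10(397147662)) + 1 = floor(8.5990) + 1 = 9

9 digits (base 10)


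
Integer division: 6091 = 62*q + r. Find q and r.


6091 = 62 * 98 + 15
Check: 6076 + 15 = 6091

q = 98, r = 15


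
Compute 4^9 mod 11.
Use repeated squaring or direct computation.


4^1 mod 11 = 4
4^2 mod 11 = 5
4^3 mod 11 = 9
4^4 mod 11 = 3
4^5 mod 11 = 1
4^6 mod 11 = 4
4^7 mod 11 = 5
4^8 mod 11 = 9
4^9 mod 11 = 3


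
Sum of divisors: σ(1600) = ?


Divisors of 1600: 1, 2, 4, 5, 8, 10, 16, 20, 25, 32, 40, 50, 64, 80, 100, 160, 200, 320, 400, 800, 1600
Sum = 1 + 2 + 4 + 5 + 8 + 10 + 16 + 20 + 25 + 32 + 40 + 50 + 64 + 80 + 100 + 160 + 200 + 320 + 400 + 800 + 1600 = 3937

σ(1600) = 3937
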